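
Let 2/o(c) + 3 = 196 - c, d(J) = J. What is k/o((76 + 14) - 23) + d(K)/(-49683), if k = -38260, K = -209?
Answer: -119754909331/49683 ≈ -2.4104e+6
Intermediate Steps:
o(c) = 2/(193 - c) (o(c) = 2/(-3 + (196 - c)) = 2/(193 - c))
k/o((76 + 14) - 23) + d(K)/(-49683) = -(4132080 - 19130*(76 + 14)) - 209/(-49683) = -38260/((-2/(-193 + (90 - 23)))) - 209*(-1/49683) = -38260/((-2/(-193 + 67))) + 209/49683 = -38260/((-2/(-126))) + 209/49683 = -38260/((-2*(-1/126))) + 209/49683 = -38260/1/63 + 209/49683 = -38260*63 + 209/49683 = -2410380 + 209/49683 = -119754909331/49683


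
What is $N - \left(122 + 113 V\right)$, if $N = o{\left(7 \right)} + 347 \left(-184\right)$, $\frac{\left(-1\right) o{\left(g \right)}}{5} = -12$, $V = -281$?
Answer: $-32157$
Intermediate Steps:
$o{\left(g \right)} = 60$ ($o{\left(g \right)} = \left(-5\right) \left(-12\right) = 60$)
$N = -63788$ ($N = 60 + 347 \left(-184\right) = 60 - 63848 = -63788$)
$N - \left(122 + 113 V\right) = -63788 - -31631 = -63788 + \left(31753 - 122\right) = -63788 + 31631 = -32157$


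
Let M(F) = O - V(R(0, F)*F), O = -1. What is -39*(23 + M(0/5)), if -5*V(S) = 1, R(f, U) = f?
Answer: -4329/5 ≈ -865.80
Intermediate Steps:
V(S) = -1/5 (V(S) = -1/5*1 = -1/5)
M(F) = -4/5 (M(F) = -1 - 1*(-1/5) = -1 + 1/5 = -4/5)
-39*(23 + M(0/5)) = -39*(23 - 4/5) = -39*111/5 = -4329/5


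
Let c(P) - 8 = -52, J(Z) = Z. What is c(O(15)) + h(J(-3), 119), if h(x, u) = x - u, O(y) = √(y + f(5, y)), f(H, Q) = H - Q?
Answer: -166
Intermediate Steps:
O(y) = √5 (O(y) = √(y + (5 - y)) = √5)
c(P) = -44 (c(P) = 8 - 52 = -44)
c(O(15)) + h(J(-3), 119) = -44 + (-3 - 1*119) = -44 + (-3 - 119) = -44 - 122 = -166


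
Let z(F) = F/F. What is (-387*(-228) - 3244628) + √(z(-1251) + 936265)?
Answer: -3156392 + √936266 ≈ -3.1554e+6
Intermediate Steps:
z(F) = 1
(-387*(-228) - 3244628) + √(z(-1251) + 936265) = (-387*(-228) - 3244628) + √(1 + 936265) = (88236 - 3244628) + √936266 = -3156392 + √936266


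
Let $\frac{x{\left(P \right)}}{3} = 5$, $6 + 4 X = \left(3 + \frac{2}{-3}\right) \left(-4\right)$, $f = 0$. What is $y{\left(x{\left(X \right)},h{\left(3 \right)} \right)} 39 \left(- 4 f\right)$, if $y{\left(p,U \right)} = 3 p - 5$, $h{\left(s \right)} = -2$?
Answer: $0$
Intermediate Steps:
$X = - \frac{23}{6}$ ($X = - \frac{3}{2} + \frac{\left(3 + \frac{2}{-3}\right) \left(-4\right)}{4} = - \frac{3}{2} + \frac{\left(3 + 2 \left(- \frac{1}{3}\right)\right) \left(-4\right)}{4} = - \frac{3}{2} + \frac{\left(3 - \frac{2}{3}\right) \left(-4\right)}{4} = - \frac{3}{2} + \frac{\frac{7}{3} \left(-4\right)}{4} = - \frac{3}{2} + \frac{1}{4} \left(- \frac{28}{3}\right) = - \frac{3}{2} - \frac{7}{3} = - \frac{23}{6} \approx -3.8333$)
$x{\left(P \right)} = 15$ ($x{\left(P \right)} = 3 \cdot 5 = 15$)
$y{\left(p,U \right)} = -5 + 3 p$
$y{\left(x{\left(X \right)},h{\left(3 \right)} \right)} 39 \left(- 4 f\right) = \left(-5 + 3 \cdot 15\right) 39 \left(\left(-4\right) 0\right) = \left(-5 + 45\right) 39 \cdot 0 = 40 \cdot 39 \cdot 0 = 1560 \cdot 0 = 0$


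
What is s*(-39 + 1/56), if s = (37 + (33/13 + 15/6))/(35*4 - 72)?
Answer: -2386019/99008 ≈ -24.099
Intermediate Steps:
s = 1093/1768 (s = (37 + (33*(1/13) + 15*(1/6)))/(140 - 72) = (37 + (33/13 + 5/2))/68 = (37 + 131/26)*(1/68) = (1093/26)*(1/68) = 1093/1768 ≈ 0.61821)
s*(-39 + 1/56) = 1093*(-39 + 1/56)/1768 = (1093/1768)*(-2183/56) = -2386019/99008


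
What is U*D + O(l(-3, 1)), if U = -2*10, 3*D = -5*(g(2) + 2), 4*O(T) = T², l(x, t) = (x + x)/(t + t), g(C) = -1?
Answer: 427/12 ≈ 35.583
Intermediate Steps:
l(x, t) = x/t (l(x, t) = (2*x)/((2*t)) = (2*x)*(1/(2*t)) = x/t)
O(T) = T²/4
D = -5/3 (D = (-5*(-1 + 2))/3 = (-5*1)/3 = (⅓)*(-5) = -5/3 ≈ -1.6667)
U = -20
U*D + O(l(-3, 1)) = -20*(-5/3) + (-3/1)²/4 = 100/3 + (-3*1)²/4 = 100/3 + (¼)*(-3)² = 100/3 + (¼)*9 = 100/3 + 9/4 = 427/12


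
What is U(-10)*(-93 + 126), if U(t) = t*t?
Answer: 3300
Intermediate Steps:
U(t) = t²
U(-10)*(-93 + 126) = (-10)²*(-93 + 126) = 100*33 = 3300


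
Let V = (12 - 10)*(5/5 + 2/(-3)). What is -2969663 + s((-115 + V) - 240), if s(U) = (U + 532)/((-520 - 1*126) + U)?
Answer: -8911959196/3001 ≈ -2.9697e+6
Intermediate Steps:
V = 2/3 (V = 2*(5*(1/5) + 2*(-1/3)) = 2*(1 - 2/3) = 2*(1/3) = 2/3 ≈ 0.66667)
s(U) = (532 + U)/(-646 + U) (s(U) = (532 + U)/((-520 - 126) + U) = (532 + U)/(-646 + U))
-2969663 + s((-115 + V) - 240) = -2969663 + (532 + ((-115 + 2/3) - 240))/(-646 + ((-115 + 2/3) - 240)) = -2969663 + (532 + (-343/3 - 240))/(-646 + (-343/3 - 240)) = -2969663 + (532 - 1063/3)/(-646 - 1063/3) = -2969663 + (533/3)/(-3001/3) = -2969663 - 3/3001*533/3 = -2969663 - 533/3001 = -8911959196/3001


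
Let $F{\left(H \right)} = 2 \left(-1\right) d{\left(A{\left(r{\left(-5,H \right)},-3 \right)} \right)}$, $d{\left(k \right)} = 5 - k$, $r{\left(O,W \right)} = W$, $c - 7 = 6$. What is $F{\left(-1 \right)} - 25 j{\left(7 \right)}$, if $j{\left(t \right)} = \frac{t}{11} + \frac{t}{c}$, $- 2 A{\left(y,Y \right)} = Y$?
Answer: $- \frac{5201}{143} \approx -36.371$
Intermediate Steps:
$c = 13$ ($c = 7 + 6 = 13$)
$A{\left(y,Y \right)} = - \frac{Y}{2}$
$j{\left(t \right)} = \frac{24 t}{143}$ ($j{\left(t \right)} = \frac{t}{11} + \frac{t}{13} = \frac{24 t}{143}$)
$F{\left(H \right)} = -7$ ($F{\left(H \right)} = 2 \left(-1\right) \left(5 - \left(- \frac{1}{2}\right) \left(-3\right)\right) = - 2 \left(5 - \frac{3}{2}\right) = \left(-2\right) \frac{7}{2} = -7$)
$F{\left(-1 \right)} - 25 j{\left(7 \right)} = -7 - 25 \cdot \frac{24}{143} \cdot 7 = -7 - \frac{4200}{143} = - \frac{5201}{143}$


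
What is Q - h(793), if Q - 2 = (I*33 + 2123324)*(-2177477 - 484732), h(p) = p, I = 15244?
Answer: -6991961825375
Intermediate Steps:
Q = -6991961824582 (Q = 2 + (15244*33 + 2123324)*(-2177477 - 484732) = 2 + (503052 + 2123324)*(-2662209) = 2 + 2626376*(-2662209) = 2 - 6991961824584 = -6991961824582)
Q - h(793) = -6991961824582 - 1*793 = -6991961824582 - 793 = -6991961825375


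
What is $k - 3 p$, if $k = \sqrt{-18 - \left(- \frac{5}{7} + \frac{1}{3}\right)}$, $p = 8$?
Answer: $-24 + \frac{i \sqrt{7770}}{21} \approx -24.0 + 4.1975 i$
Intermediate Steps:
$k = \frac{i \sqrt{7770}}{21}$ ($k = \sqrt{-18 - - \frac{8}{21}} = \sqrt{-18 + \left(\frac{5}{7} - \frac{1}{3}\right)} = \sqrt{-18 + \frac{8}{21}} = \sqrt{- \frac{370}{21}} = \frac{i \sqrt{7770}}{21} \approx 4.1975 i$)
$k - 3 p = \frac{i \sqrt{7770}}{21} - 24 = -24 + \frac{i \sqrt{7770}}{21}$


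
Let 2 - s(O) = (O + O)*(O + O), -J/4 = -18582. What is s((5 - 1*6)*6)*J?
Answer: -10554576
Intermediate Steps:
J = 74328 (J = -4*(-18582) = 74328)
s(O) = 2 - 4*O**2 (s(O) = 2 - (O + O)*(O + O) = 2 - 2*O*2*O = 2 - 4*O**2)
s((5 - 1*6)*6)*J = (2 - 4*36*(5 - 1*6)**2)*74328 = (2 - 4*36*(5 - 6)**2)*74328 = (2 - 4*(-1*6)**2)*74328 = (2 - 4*(-6)**2)*74328 = (2 - 4*36)*74328 = (2 - 144)*74328 = -142*74328 = -10554576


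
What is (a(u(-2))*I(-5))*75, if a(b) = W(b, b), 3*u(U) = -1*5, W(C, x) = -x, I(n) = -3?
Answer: -375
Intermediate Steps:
u(U) = -5/3 (u(U) = (-1*5)/3 = (1/3)*(-5) = -5/3)
a(b) = -b
(a(u(-2))*I(-5))*75 = (-1*(-5/3)*(-3))*75 = ((5/3)*(-3))*75 = -5*75 = -375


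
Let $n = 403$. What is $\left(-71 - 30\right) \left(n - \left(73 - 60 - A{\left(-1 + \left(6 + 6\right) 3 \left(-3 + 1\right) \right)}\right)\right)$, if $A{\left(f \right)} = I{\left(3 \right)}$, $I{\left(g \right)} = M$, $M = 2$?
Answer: $-39592$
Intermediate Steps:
$I{\left(g \right)} = 2$
$A{\left(f \right)} = 2$
$\left(-71 - 30\right) \left(n - \left(73 - 60 - A{\left(-1 + \left(6 + 6\right) 3 \left(-3 + 1\right) \right)}\right)\right) = \left(-71 - 30\right) \left(403 + \left(2 - \left(73 - 60\right)\right)\right) = - 101 \left(403 + \left(2 - \left(73 - 60\right)\right)\right) = - 101 \left(403 + \left(2 - 13\right)\right) = - 101 \left(403 - 11\right) = \left(-101\right) 392 = -39592$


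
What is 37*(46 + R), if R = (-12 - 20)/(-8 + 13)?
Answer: 7326/5 ≈ 1465.2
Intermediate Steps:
R = -32/5 ≈ -6.4000
37*(46 + R) = 37*(46 - 32/5) = 37*(198/5) = 7326/5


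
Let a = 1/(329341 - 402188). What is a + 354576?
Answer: 25829797871/72847 ≈ 3.5458e+5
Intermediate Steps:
a = -1/72847 (a = 1/(-72847) = -1/72847 ≈ -1.3727e-5)
a + 354576 = -1/72847 + 354576 = 25829797871/72847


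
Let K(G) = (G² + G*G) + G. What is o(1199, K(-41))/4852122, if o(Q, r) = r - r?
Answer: 0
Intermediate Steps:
K(G) = G + 2*G² (K(G) = (G² + G²) + G = 2*G² + G = G + 2*G²)
o(Q, r) = 0
o(1199, K(-41))/4852122 = 0/4852122 = 0*(1/4852122) = 0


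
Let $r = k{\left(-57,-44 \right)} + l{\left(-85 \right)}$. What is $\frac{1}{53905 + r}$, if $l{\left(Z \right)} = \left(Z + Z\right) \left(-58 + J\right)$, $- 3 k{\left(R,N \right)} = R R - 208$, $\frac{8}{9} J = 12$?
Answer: $\frac{3}{181369} \approx 1.6541 \cdot 10^{-5}$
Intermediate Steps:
$J = \frac{27}{2}$ ($J = \frac{9}{8} \cdot 12 = \frac{27}{2} \approx 13.5$)
$k{\left(R,N \right)} = \frac{208}{3} - \frac{R^{2}}{3}$ ($k{\left(R,N \right)} = - \frac{R R - 208}{3} = - \frac{R^{2} - 208}{3} = - \frac{-208 + R^{2}}{3} = \frac{208}{3} - \frac{R^{2}}{3}$)
$l{\left(Z \right)} = - 89 Z$ ($l{\left(Z \right)} = \left(Z + Z\right) \left(-58 + \frac{27}{2}\right) = 2 Z \left(- \frac{89}{2}\right) = - 89 Z$)
$r = \frac{19654}{3}$ ($r = \left(\frac{208}{3} - \frac{\left(-57\right)^{2}}{3}\right) - -7565 = \left(\frac{208}{3} - 1083\right) + 7565 = - \frac{3041}{3} + 7565 = \frac{19654}{3} \approx 6551.3$)
$\frac{1}{53905 + r} = \frac{1}{53905 + \frac{19654}{3}} = \frac{1}{\frac{181369}{3}} = \frac{3}{181369}$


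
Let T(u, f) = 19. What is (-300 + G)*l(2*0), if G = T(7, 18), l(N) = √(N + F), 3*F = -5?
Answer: -281*I*√15/3 ≈ -362.77*I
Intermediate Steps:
F = -5/3 (F = (⅓)*(-5) = -5/3 ≈ -1.6667)
l(N) = √(-5/3 + N) (l(N) = √(N - 5/3) = √(-5/3 + N))
G = 19
(-300 + G)*l(2*0) = (-300 + 19)*(√(-15 + 9*(2*0))/3) = -281*√(-15 + 9*0)/3 = -281*√(-15 + 0)/3 = -281*√(-15)/3 = -281*I*√15/3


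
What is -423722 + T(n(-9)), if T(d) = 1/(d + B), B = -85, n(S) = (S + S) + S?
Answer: -47456865/112 ≈ -4.2372e+5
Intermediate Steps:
n(S) = 3*S (n(S) = 2*S + S = 3*S)
T(d) = 1/(-85 + d) (T(d) = 1/(d - 85) = 1/(-85 + d))
-423722 + T(n(-9)) = -423722 + 1/(-85 + 3*(-9)) = -423722 + 1/(-85 - 27) = -423722 + 1/(-112) = -423722 - 1/112 = -47456865/112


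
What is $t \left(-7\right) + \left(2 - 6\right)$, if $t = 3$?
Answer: $-25$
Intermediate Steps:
$t \left(-7\right) + \left(2 - 6\right) = 3 \left(-7\right) + \left(2 - 6\right) = -21 + \left(2 - 6\right) = -21 - 4 = -25$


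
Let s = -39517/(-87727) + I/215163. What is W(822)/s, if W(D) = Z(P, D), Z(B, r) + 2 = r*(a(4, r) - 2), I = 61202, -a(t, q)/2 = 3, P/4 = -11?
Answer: -11287611491598/1261060375 ≈ -8950.9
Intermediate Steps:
P = -44 (P = 4*(-11) = -44)
a(t, q) = -6 (a(t, q) = -2*3 = -6)
s = 13871664125/18875604501 (s = -39517/(-87727) + 61202/215163 = -39517*(-1/87727) + 61202*(1/215163) = 39517/87727 + 61202/215163 = 13871664125/18875604501 ≈ 0.73490)
Z(B, r) = -2 - 8*r (Z(B, r) = -2 + r*(-6 - 2) = -2 + r*(-8) = -2 - 8*r)
W(D) = -2 - 8*D
W(822)/s = (-2 - 8*822)/(13871664125/18875604501) = (-2 - 6576)*(18875604501/13871664125) = -6578*18875604501/13871664125 = -11287611491598/1261060375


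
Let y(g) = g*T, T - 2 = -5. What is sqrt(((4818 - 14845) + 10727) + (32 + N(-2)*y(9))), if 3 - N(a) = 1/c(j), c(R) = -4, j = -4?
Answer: sqrt(2577)/2 ≈ 25.382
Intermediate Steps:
T = -3 (T = 2 - 5 = -3)
y(g) = -3*g (y(g) = g*(-3) = -3*g)
N(a) = 13/4 (N(a) = 3 - 1/(-4) = 3 - 1*(-1/4) = 3 + 1/4 = 13/4)
sqrt(((4818 - 14845) + 10727) + (32 + N(-2)*y(9))) = sqrt(((4818 - 14845) + 10727) + (32 + 13*(-3*9)/4)) = sqrt((-10027 + 10727) + (32 + (13/4)*(-27))) = sqrt(700 + (32 - 351/4)) = sqrt(700 - 223/4) = sqrt(2577/4) = sqrt(2577)/2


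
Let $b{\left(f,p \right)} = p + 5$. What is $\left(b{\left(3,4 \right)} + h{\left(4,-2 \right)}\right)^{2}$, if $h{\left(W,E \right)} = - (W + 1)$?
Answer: $16$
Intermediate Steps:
$h{\left(W,E \right)} = -1 - W$ ($h{\left(W,E \right)} = - (1 + W) = -1 - W$)
$b{\left(f,p \right)} = 5 + p$
$\left(b{\left(3,4 \right)} + h{\left(4,-2 \right)}\right)^{2} = \left(\left(5 + 4\right) - 5\right)^{2} = \left(9 - 5\right)^{2} = 4^{2} = 16$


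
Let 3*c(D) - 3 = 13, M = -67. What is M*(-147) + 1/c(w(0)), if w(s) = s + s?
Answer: 157587/16 ≈ 9849.2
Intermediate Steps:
w(s) = 2*s
c(D) = 16/3 (c(D) = 1 + (1/3)*13 = 1 + 13/3 = 16/3)
M*(-147) + 1/c(w(0)) = -67*(-147) + 1/(16/3) = 9849 + 3/16 = 157587/16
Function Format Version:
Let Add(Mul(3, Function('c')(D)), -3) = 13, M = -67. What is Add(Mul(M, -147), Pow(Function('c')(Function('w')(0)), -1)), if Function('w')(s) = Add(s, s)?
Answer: Rational(157587, 16) ≈ 9849.2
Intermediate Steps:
Function('w')(s) = Mul(2, s)
Function('c')(D) = Rational(16, 3) (Function('c')(D) = Add(1, Mul(Rational(1, 3), 13)) = Add(1, Rational(13, 3)) = Rational(16, 3))
Add(Mul(M, -147), Pow(Function('c')(Function('w')(0)), -1)) = Add(Mul(-67, -147), Pow(Rational(16, 3), -1)) = Add(9849, Rational(3, 16)) = Rational(157587, 16)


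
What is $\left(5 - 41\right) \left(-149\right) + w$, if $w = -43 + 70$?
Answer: $5391$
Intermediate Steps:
$w = 27$
$\left(5 - 41\right) \left(-149\right) + w = \left(5 - 41\right) \left(-149\right) + 27 = \left(-36\right) \left(-149\right) + 27 = 5364 + 27 = 5391$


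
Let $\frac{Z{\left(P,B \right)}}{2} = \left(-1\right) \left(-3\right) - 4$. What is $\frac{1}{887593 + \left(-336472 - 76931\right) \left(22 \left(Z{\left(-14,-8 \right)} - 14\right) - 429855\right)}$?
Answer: $\frac{1}{177849752014} \approx 5.6227 \cdot 10^{-12}$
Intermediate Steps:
$Z{\left(P,B \right)} = -2$ ($Z{\left(P,B \right)} = 2 \left(\left(-1\right) \left(-3\right) - 4\right) = 2 \left(3 - 4\right) = 2 \left(-1\right) = -2$)
$\frac{1}{887593 + \left(-336472 - 76931\right) \left(22 \left(Z{\left(-14,-8 \right)} - 14\right) - 429855\right)} = \frac{1}{887593 + \left(-336472 - 76931\right) \left(22 \left(-2 - 14\right) - 429855\right)} = \frac{1}{887593 + \left(-336472 - 76931\right) \left(22 \left(-16\right) - 429855\right)} = \frac{1}{887593 + \left(-336472 - 76931\right) \left(-352 - 429855\right)} = \frac{1}{887593 - -177848864421} = \frac{1}{887593 + 177848864421} = \frac{1}{177849752014}$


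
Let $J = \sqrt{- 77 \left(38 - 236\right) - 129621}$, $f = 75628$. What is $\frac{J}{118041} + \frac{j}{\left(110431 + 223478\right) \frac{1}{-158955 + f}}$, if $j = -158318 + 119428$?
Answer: $\frac{3240587030}{333909} + \frac{25 i \sqrt{183}}{118041} \approx 9705.0 + 0.0028651 i$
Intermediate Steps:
$j = -38890$
$J = 25 i \sqrt{183}$ ($J = \sqrt{\left(-77\right) \left(-198\right) - 129621} = \sqrt{15246 - 129621} = \sqrt{-114375} = 25 i \sqrt{183} \approx 338.19 i$)
$\frac{J}{118041} + \frac{j}{\left(110431 + 223478\right) \frac{1}{-158955 + f}} = \frac{25 i \sqrt{183}}{118041} - \frac{38890}{\left(110431 + 223478\right) \frac{1}{-158955 + 75628}} = 25 i \sqrt{183} \cdot \frac{1}{118041} - \frac{38890}{333909 \frac{1}{-83327}} = \frac{25 i \sqrt{183}}{118041} - \frac{38890}{333909 \left(- \frac{1}{83327}\right)} = \frac{25 i \sqrt{183}}{118041} - \frac{38890}{- \frac{333909}{83327}} = \frac{25 i \sqrt{183}}{118041} - - \frac{3240587030}{333909} = \frac{25 i \sqrt{183}}{118041} + \frac{3240587030}{333909} = \frac{3240587030}{333909} + \frac{25 i \sqrt{183}}{118041}$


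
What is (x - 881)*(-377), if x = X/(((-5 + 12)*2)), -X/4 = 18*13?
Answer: 2501395/7 ≈ 3.5734e+5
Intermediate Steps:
X = -936 (X = -72*13 = -4*234 = -936)
x = -468/7 (x = -936*1/(2*(-5 + 12)) = -936/(7*2) = -936/14 = -936*1/14 = -468/7 ≈ -66.857)
(x - 881)*(-377) = (-468/7 - 881)*(-377) = -6635/7*(-377) = 2501395/7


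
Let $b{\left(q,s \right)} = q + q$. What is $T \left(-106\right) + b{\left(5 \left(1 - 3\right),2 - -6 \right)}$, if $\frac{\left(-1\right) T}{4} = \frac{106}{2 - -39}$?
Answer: $\frac{44124}{41} \approx 1076.2$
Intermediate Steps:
$T = - \frac{424}{41}$ ($T = - 4 \frac{106}{2 - -39} = - 4 \frac{106}{2 + 39} = - 4 \cdot \frac{106}{41} = - 4 \cdot 106 \cdot \frac{1}{41} = \left(-4\right) \frac{106}{41} = - \frac{424}{41} \approx -10.341$)
$b{\left(q,s \right)} = 2 q$
$T \left(-106\right) + b{\left(5 \left(1 - 3\right),2 - -6 \right)} = \left(- \frac{424}{41}\right) \left(-106\right) + 2 \cdot 5 \left(1 - 3\right) = \frac{44944}{41} + 2 \cdot 5 \left(-2\right) = \frac{44944}{41} + 2 \left(-10\right) = \frac{44944}{41} - 20 = \frac{44124}{41}$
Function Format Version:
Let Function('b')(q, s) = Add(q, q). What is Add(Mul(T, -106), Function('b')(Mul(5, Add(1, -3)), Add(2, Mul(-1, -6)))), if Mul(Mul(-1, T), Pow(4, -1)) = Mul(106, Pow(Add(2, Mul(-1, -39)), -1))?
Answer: Rational(44124, 41) ≈ 1076.2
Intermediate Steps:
T = Rational(-424, 41) (T = Mul(-4, Mul(106, Pow(Add(2, Mul(-1, -39)), -1))) = Mul(-4, Mul(106, Pow(Add(2, 39), -1))) = Mul(-4, Mul(106, Pow(41, -1))) = Mul(-4, Mul(106, Rational(1, 41))) = Mul(-4, Rational(106, 41)) = Rational(-424, 41) ≈ -10.341)
Function('b')(q, s) = Mul(2, q)
Add(Mul(T, -106), Function('b')(Mul(5, Add(1, -3)), Add(2, Mul(-1, -6)))) = Add(Mul(Rational(-424, 41), -106), Mul(2, Mul(5, Add(1, -3)))) = Add(Rational(44944, 41), Mul(2, Mul(5, -2))) = Add(Rational(44944, 41), Mul(2, -10)) = Add(Rational(44944, 41), -20) = Rational(44124, 41)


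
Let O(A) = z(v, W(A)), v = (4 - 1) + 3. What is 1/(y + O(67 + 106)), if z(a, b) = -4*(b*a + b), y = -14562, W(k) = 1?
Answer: -1/14590 ≈ -6.8540e-5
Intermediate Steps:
v = 6 (v = 3 + 3 = 6)
z(a, b) = -4*b - 4*a*b (z(a, b) = -4*(a*b + b) = -4*(b + a*b) = -4*b - 4*a*b)
O(A) = -28 (O(A) = -4*1*(1 + 6) = -4*1*7 = -28)
1/(y + O(67 + 106)) = 1/(-14562 - 28) = 1/(-14590) = -1/14590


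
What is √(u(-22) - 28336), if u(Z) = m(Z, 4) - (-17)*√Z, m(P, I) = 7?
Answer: √(-28329 + 17*I*√22) ≈ 0.237 + 168.31*I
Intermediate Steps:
u(Z) = 7 + 17*√Z (u(Z) = 7 - (-17)*√Z = 7 + 17*√Z)
√(u(-22) - 28336) = √((7 + 17*√(-22)) - 28336) = √((7 + 17*(I*√22)) - 28336) = √((7 + 17*I*√22) - 28336) = √(-28329 + 17*I*√22)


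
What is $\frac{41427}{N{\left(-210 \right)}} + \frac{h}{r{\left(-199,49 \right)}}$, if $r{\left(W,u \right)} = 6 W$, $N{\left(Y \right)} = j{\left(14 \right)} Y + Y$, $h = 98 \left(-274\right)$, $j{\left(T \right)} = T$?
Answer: $\frac{1951109}{208950} \approx 9.3377$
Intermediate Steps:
$h = -26852$
$N{\left(Y \right)} = 15 Y$ ($N{\left(Y \right)} = 14 Y + Y = 15 Y$)
$\frac{41427}{N{\left(-210 \right)}} + \frac{h}{r{\left(-199,49 \right)}} = \frac{41427}{15 \left(-210\right)} - \frac{26852}{6 \left(-199\right)} = \frac{41427}{-3150} - \frac{26852}{-1194} = 41427 \left(- \frac{1}{3150}\right) - - \frac{13426}{597} = - \frac{4603}{350} + \frac{13426}{597} = \frac{1951109}{208950}$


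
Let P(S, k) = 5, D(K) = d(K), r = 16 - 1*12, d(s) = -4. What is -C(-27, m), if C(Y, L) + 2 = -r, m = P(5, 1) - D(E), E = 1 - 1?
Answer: 6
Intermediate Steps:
E = 0
r = 4 (r = 16 - 12 = 4)
D(K) = -4
m = 9 (m = 5 - 1*(-4) = 5 + 4 = 9)
C(Y, L) = -6 (C(Y, L) = -2 - 1*4 = -2 - 4 = -6)
-C(-27, m) = -1*(-6) = 6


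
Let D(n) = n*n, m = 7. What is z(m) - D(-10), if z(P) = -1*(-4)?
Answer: -96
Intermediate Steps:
D(n) = n²
z(P) = 4
z(m) - D(-10) = 4 - 1*(-10)² = 4 - 1*100 = 4 - 100 = -96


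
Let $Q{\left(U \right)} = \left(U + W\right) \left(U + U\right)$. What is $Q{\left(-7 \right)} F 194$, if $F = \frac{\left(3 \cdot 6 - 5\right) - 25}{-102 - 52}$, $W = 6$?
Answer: $\frac{2328}{11} \approx 211.64$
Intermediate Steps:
$Q{\left(U \right)} = 2 U \left(6 + U\right)$ ($Q{\left(U \right)} = \left(U + 6\right) \left(U + U\right) = \left(6 + U\right) 2 U = 2 U \left(6 + U\right)$)
$F = \frac{6}{77}$ ($F = \frac{\left(18 - 5\right) - 25}{-154} = \left(13 - 25\right) \left(- \frac{1}{154}\right) = \left(-12\right) \left(- \frac{1}{154}\right) = \frac{6}{77} \approx 0.077922$)
$Q{\left(-7 \right)} F 194 = 2 \left(-7\right) \left(6 - 7\right) \frac{6}{77} \cdot 194 = 2 \left(-7\right) \left(-1\right) \frac{6}{77} \cdot 194 = 14 \cdot \frac{6}{77} \cdot 194 = \frac{12}{11} \cdot 194 = \frac{2328}{11}$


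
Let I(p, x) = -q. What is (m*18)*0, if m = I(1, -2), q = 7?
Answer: 0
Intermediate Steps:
I(p, x) = -7 (I(p, x) = -1*7 = -7)
m = -7
(m*18)*0 = -7*18*0 = -126*0 = 0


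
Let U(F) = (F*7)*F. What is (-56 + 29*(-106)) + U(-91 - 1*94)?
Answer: 236445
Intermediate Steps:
U(F) = 7*F**2 (U(F) = (7*F)*F = 7*F**2)
(-56 + 29*(-106)) + U(-91 - 1*94) = (-56 + 29*(-106)) + 7*(-91 - 1*94)**2 = (-56 - 3074) + 7*(-91 - 94)**2 = -3130 + 7*(-185)**2 = -3130 + 7*34225 = -3130 + 239575 = 236445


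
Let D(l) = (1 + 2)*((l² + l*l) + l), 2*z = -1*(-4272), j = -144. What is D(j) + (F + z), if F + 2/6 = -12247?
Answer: 341618/3 ≈ 1.1387e+5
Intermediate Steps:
z = 2136 (z = (-1*(-4272))/2 = (½)*4272 = 2136)
F = -36742/3 (F = -⅓ - 12247 = -36742/3 ≈ -12247.)
D(l) = 3*l + 6*l² (D(l) = 3*((l² + l²) + l) = 3*(2*l² + l) = 3*(l + 2*l²) = 3*l + 6*l²)
D(j) + (F + z) = 3*(-144)*(1 + 2*(-144)) + (-36742/3 + 2136) = 3*(-144)*(1 - 288) - 30334/3 = 3*(-144)*(-287) - 30334/3 = 123984 - 30334/3 = 341618/3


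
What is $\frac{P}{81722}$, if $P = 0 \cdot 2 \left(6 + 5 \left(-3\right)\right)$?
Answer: $0$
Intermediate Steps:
$P = 0$ ($P = 0 \left(6 - 15\right) = 0 \left(-9\right) = 0$)
$\frac{P}{81722} = \frac{0}{81722} = 0 \cdot \frac{1}{81722} = 0$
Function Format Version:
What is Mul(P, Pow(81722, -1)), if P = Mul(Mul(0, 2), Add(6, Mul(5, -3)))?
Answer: 0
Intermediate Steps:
P = 0 (P = Mul(0, Add(6, -15)) = Mul(0, -9) = 0)
Mul(P, Pow(81722, -1)) = Mul(0, Pow(81722, -1)) = Mul(0, Rational(1, 81722)) = 0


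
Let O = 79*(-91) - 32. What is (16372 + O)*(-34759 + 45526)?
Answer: 98528817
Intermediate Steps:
O = -7221 (O = -7189 - 32 = -7221)
(16372 + O)*(-34759 + 45526) = (16372 - 7221)*(-34759 + 45526) = 9151*10767 = 98528817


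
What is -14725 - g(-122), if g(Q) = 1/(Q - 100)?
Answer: -3268949/222 ≈ -14725.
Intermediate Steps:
g(Q) = 1/(-100 + Q)
-14725 - g(-122) = -14725 - 1/(-100 - 122) = -14725 - 1/(-222) = -14725 - 1*(-1/222) = -14725 + 1/222 = -3268949/222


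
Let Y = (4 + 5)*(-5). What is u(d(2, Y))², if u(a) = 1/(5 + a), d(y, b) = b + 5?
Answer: 1/1225 ≈ 0.00081633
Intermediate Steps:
Y = -45 (Y = 9*(-5) = -45)
d(y, b) = 5 + b
u(d(2, Y))² = (1/(5 + (5 - 45)))² = (1/(5 - 40))² = (1/(-35))² = (-1/35)² = 1/1225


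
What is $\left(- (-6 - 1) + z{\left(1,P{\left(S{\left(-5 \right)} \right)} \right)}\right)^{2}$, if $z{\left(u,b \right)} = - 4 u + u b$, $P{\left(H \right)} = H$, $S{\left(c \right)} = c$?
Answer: $4$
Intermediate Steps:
$z{\left(u,b \right)} = - 4 u + b u$
$\left(- (-6 - 1) + z{\left(1,P{\left(S{\left(-5 \right)} \right)} \right)}\right)^{2} = \left(- (-6 - 1) + 1 \left(-4 - 5\right)\right)^{2} = \left(- (-6 - 1) + 1 \left(-9\right)\right)^{2} = \left(\left(-1\right) \left(-7\right) - 9\right)^{2} = \left(7 - 9\right)^{2} = \left(-2\right)^{2} = 4$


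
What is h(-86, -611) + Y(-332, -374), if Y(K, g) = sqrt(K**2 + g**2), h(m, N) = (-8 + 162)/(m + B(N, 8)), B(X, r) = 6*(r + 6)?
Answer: -77 + 10*sqrt(2501) ≈ 423.10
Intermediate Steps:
B(X, r) = 36 + 6*r (B(X, r) = 6*(6 + r) = 36 + 6*r)
h(m, N) = 154/(84 + m) (h(m, N) = (-8 + 162)/(m + (36 + 6*8)) = 154/(m + (36 + 48)) = 154/(m + 84) = 154/(84 + m))
h(-86, -611) + Y(-332, -374) = 154/(84 - 86) + sqrt((-332)**2 + (-374)**2) = 154/(-2) + sqrt(110224 + 139876) = 154*(-1/2) + sqrt(250100) = -77 + 10*sqrt(2501)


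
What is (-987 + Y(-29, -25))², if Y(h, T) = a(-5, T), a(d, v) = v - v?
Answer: 974169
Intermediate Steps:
a(d, v) = 0
Y(h, T) = 0
(-987 + Y(-29, -25))² = (-987 + 0)² = (-987)² = 974169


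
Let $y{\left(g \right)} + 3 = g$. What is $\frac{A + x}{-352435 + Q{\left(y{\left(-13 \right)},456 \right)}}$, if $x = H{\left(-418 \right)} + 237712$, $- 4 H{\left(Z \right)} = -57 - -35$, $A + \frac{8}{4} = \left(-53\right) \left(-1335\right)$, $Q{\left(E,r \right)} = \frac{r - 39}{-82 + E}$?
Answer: $- \frac{30230109}{34539047} \approx -0.87524$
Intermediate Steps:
$y{\left(g \right)} = -3 + g$
$Q{\left(E,r \right)} = \frac{-39 + r}{-82 + E}$
$A = 70753$ ($A = -2 - -70755 = -2 + 70755 = 70753$)
$H{\left(Z \right)} = \frac{11}{2}$ ($H{\left(Z \right)} = - \frac{-57 - -35}{4} = - \frac{-57 + 35}{4} = \left(- \frac{1}{4}\right) \left(-22\right) = \frac{11}{2}$)
$x = \frac{475435}{2}$ ($x = \frac{11}{2} + 237712 = \frac{475435}{2} \approx 2.3772 \cdot 10^{5}$)
$\frac{A + x}{-352435 + Q{\left(y{\left(-13 \right)},456 \right)}} = \frac{70753 + \frac{475435}{2}}{-352435 + \frac{-39 + 456}{-82 - 16}} = \frac{616941}{2 \left(-352435 + \frac{1}{-82 - 16} \cdot 417\right)} = \frac{616941}{2 \left(-352435 + \frac{1}{-98} \cdot 417\right)} = \frac{616941}{2 \left(-352435 - \frac{417}{98}\right)} = \frac{616941}{2 \left(- \frac{34539047}{98}\right)} = \frac{616941}{2} \left(- \frac{98}{34539047}\right) = - \frac{30230109}{34539047}$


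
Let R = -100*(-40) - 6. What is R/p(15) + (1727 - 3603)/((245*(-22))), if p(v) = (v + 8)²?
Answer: 1608576/203665 ≈ 7.8981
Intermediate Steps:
p(v) = (8 + v)²
R = 3994 (R = 4000 - 6 = 3994)
R/p(15) + (1727 - 3603)/((245*(-22))) = 3994/((8 + 15)²) + (1727 - 3603)/((245*(-22))) = 3994/(23²) - 1876/(-5390) = 3994/529 - 1876*(-1/5390) = 3994*(1/529) + 134/385 = 3994/529 + 134/385 = 1608576/203665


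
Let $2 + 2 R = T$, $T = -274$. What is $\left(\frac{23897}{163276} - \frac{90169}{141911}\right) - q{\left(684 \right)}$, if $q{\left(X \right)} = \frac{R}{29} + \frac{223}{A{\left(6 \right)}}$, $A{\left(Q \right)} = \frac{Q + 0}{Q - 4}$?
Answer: $- \frac{141237820842607}{2015847457932} \approx -70.064$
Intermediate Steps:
$R = -138$ ($R = -1 + \frac{1}{2} \left(-274\right) = -1 - 137 = -138$)
$A{\left(Q \right)} = \frac{Q}{-4 + Q}$
$q{\left(X \right)} = \frac{6053}{87}$ ($q{\left(X \right)} = - \frac{138}{29} + \frac{223}{6 \frac{1}{-4 + 6}} = \left(-138\right) \frac{1}{29} + \frac{223}{6 \cdot \frac{1}{2}} = - \frac{138}{29} + \frac{223}{6 \cdot \frac{1}{2}} = - \frac{138}{29} + \frac{223}{3} = \frac{6053}{87}$)
$\left(\frac{23897}{163276} - \frac{90169}{141911}\right) - q{\left(684 \right)} = \left(\frac{23897}{163276} - \frac{90169}{141911}\right) - \frac{6053}{87} = - \frac{11331186477}{23170660436} - \frac{6053}{87} = - \frac{141237820842607}{2015847457932}$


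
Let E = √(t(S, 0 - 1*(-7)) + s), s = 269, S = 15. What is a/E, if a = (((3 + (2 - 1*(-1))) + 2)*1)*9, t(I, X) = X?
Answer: 12*√69/23 ≈ 4.3339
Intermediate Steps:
E = 2*√69 (E = √((0 - 1*(-7)) + 269) = √((0 + 7) + 269) = √(7 + 269) = √276 = 2*√69 ≈ 16.613)
a = 72 (a = (((3 + (2 + 1)) + 2)*1)*9 = (((3 + 3) + 2)*1)*9 = ((6 + 2)*1)*9 = (8*1)*9 = 8*9 = 72)
a/E = 72/((2*√69)) = 72*(√69/138) = 12*√69/23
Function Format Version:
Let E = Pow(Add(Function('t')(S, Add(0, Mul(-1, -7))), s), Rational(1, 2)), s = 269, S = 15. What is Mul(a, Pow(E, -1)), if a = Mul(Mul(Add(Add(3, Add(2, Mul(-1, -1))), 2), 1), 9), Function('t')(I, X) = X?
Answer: Mul(Rational(12, 23), Pow(69, Rational(1, 2))) ≈ 4.3339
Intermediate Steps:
E = Mul(2, Pow(69, Rational(1, 2))) (E = Pow(Add(Add(0, Mul(-1, -7)), 269), Rational(1, 2)) = Pow(Add(Add(0, 7), 269), Rational(1, 2)) = Pow(Add(7, 269), Rational(1, 2)) = Pow(276, Rational(1, 2)) = Mul(2, Pow(69, Rational(1, 2))) ≈ 16.613)
a = 72 (a = Mul(Mul(Add(Add(3, Add(2, 1)), 2), 1), 9) = Mul(Mul(Add(Add(3, 3), 2), 1), 9) = Mul(Mul(Add(6, 2), 1), 9) = Mul(Mul(8, 1), 9) = Mul(8, 9) = 72)
Mul(a, Pow(E, -1)) = Mul(72, Pow(Mul(2, Pow(69, Rational(1, 2))), -1)) = Mul(72, Mul(Rational(1, 138), Pow(69, Rational(1, 2)))) = Mul(Rational(12, 23), Pow(69, Rational(1, 2)))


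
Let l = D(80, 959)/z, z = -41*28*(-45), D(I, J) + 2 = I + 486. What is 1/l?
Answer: 4305/47 ≈ 91.596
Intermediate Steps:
D(I, J) = 484 + I (D(I, J) = -2 + (I + 486) = -2 + (486 + I) = 484 + I)
z = 51660 (z = -1148*(-45) = 51660)
l = 47/4305 (l = (484 + 80)/51660 = 564*(1/51660) = 47/4305 ≈ 0.010918)
1/l = 1/(47/4305) = 4305/47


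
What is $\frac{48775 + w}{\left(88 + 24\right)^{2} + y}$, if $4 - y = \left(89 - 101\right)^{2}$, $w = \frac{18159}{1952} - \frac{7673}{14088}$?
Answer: $\frac{167692802587}{42638402688} \approx 3.9329$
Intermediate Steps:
$w = \frac{30105787}{3437472}$ ($w = 18159 \cdot \frac{1}{1952} - \frac{7673}{14088} = \frac{18159}{1952} - \frac{7673}{14088} = \frac{30105787}{3437472} \approx 8.7581$)
$y = -140$ ($y = 4 - \left(89 - 101\right)^{2} = 4 - \left(-12\right)^{2} = 4 - 144 = -140$)
$\frac{48775 + w}{\left(88 + 24\right)^{2} + y} = \frac{48775 + \frac{30105787}{3437472}}{\left(88 + 24\right)^{2} - 140} = \frac{167692802587}{3437472 \left(112^{2} - 140\right)} = \frac{167692802587}{3437472 \left(12544 - 140\right)} = \frac{167692802587}{3437472 \cdot 12404} = \frac{167692802587}{3437472} \cdot \frac{1}{12404} = \frac{167692802587}{42638402688}$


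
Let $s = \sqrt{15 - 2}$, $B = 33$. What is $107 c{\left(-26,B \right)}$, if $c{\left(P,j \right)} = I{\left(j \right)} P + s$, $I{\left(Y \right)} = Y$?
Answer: $-91806 + 107 \sqrt{13} \approx -91420.0$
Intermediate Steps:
$s = \sqrt{13} \approx 3.6056$
$c{\left(P,j \right)} = \sqrt{13} + P j$ ($c{\left(P,j \right)} = j P + \sqrt{13} = P j + \sqrt{13} = \sqrt{13} + P j$)
$107 c{\left(-26,B \right)} = 107 \left(\sqrt{13} - 858\right) = 107 \left(-858 + \sqrt{13}\right) = -91806 + 107 \sqrt{13}$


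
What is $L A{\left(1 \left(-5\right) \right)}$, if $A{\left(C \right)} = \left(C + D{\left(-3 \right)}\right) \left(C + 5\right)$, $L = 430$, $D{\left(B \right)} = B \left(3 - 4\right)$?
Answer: $0$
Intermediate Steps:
$D{\left(B \right)} = - B$ ($D{\left(B \right)} = B \left(-1\right) = - B$)
$A{\left(C \right)} = \left(3 + C\right) \left(5 + C\right)$ ($A{\left(C \right)} = \left(C - -3\right) \left(C + 5\right) = \left(C + 3\right) \left(5 + C\right) = \left(3 + C\right) \left(5 + C\right)$)
$L A{\left(1 \left(-5\right) \right)} = 430 \left(15 + \left(1 \left(-5\right)\right)^{2} + 8 \cdot 1 \left(-5\right)\right) = 430 \left(15 + \left(-5\right)^{2} + 8 \left(-5\right)\right) = 430 \left(15 + 25 - 40\right) = 430 \cdot 0 = 0$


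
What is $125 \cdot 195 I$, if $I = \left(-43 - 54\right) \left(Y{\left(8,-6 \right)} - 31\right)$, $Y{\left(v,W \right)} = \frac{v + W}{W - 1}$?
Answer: $\frac{517798125}{7} \approx 7.3971 \cdot 10^{7}$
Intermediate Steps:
$Y{\left(v,W \right)} = \frac{W + v}{-1 + W}$
$I = \frac{21243}{7}$ ($I = \left(-43 - 54\right) \left(\frac{-6 + 8}{-1 - 6} - 31\right) = - 97 \left(\frac{1}{-7} \cdot 2 - 31\right) = - 97 \left(\left(- \frac{1}{7}\right) 2 - 31\right) = - 97 \left(- \frac{2}{7} - 31\right) = \left(-97\right) \left(- \frac{219}{7}\right) = \frac{21243}{7} \approx 3034.7$)
$125 \cdot 195 I = 125 \cdot 195 \cdot \frac{21243}{7} = 24375 \cdot \frac{21243}{7} = \frac{517798125}{7}$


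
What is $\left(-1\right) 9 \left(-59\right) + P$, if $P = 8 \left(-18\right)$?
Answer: $387$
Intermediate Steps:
$P = -144$
$\left(-1\right) 9 \left(-59\right) + P = \left(-1\right) 9 \left(-59\right) - 144 = \left(-9\right) \left(-59\right) - 144 = 531 - 144 = 387$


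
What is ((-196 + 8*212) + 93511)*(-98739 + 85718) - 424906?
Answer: -1237563137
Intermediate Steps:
((-196 + 8*212) + 93511)*(-98739 + 85718) - 424906 = ((-196 + 1696) + 93511)*(-13021) - 424906 = (1500 + 93511)*(-13021) - 424906 = 95011*(-13021) - 424906 = -1237138231 - 424906 = -1237563137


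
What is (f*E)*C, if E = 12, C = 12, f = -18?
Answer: -2592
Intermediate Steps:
(f*E)*C = -18*12*12 = -216*12 = -2592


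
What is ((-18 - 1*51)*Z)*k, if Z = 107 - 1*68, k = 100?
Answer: -269100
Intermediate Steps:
Z = 39 (Z = 107 - 68 = 39)
((-18 - 1*51)*Z)*k = ((-18 - 1*51)*39)*100 = ((-18 - 51)*39)*100 = -69*39*100 = -2691*100 = -269100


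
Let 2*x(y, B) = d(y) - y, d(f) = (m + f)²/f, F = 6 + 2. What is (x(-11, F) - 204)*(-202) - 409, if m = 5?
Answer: 440204/11 ≈ 40019.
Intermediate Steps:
F = 8
d(f) = (5 + f)²/f
x(y, B) = -y/2 + (5 + y)²/(2*y) (x(y, B) = ((5 + y)²/y - y)/2 = (-y + (5 + y)²/y)/2 = -y/2 + (5 + y)²/(2*y))
(x(-11, F) - 204)*(-202) - 409 = ((5 + (25/2)/(-11)) - 204)*(-202) - 409 = ((5 + (25/2)*(-1/11)) - 204)*(-202) - 409 = ((5 - 25/22) - 204)*(-202) - 409 = (85/22 - 204)*(-202) - 409 = -4403/22*(-202) - 409 = 444703/11 - 409 = 440204/11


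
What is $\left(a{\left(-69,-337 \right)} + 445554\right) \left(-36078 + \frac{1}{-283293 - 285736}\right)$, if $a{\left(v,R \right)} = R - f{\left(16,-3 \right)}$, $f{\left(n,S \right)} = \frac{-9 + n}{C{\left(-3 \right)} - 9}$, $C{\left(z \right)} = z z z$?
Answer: $- \frac{329041960372848397}{20485044} \approx -1.6063 \cdot 10^{10}$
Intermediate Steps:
$C{\left(z \right)} = z^{3}$ ($C{\left(z \right)} = z^{2} z = z^{3}$)
$f{\left(n,S \right)} = \frac{1}{4} - \frac{n}{36}$ ($f{\left(n,S \right)} = \frac{-9 + n}{\left(-3\right)^{3} - 9} = \frac{-9 + n}{-27 - 9} = \frac{-9 + n}{-36} = \left(-9 + n\right) \left(- \frac{1}{36}\right) = \frac{1}{4} - \frac{n}{36}$)
$a{\left(v,R \right)} = \frac{7}{36} + R$ ($a{\left(v,R \right)} = R - \left(\frac{1}{4} - \frac{4}{9}\right) = R - - \frac{7}{36} = R + \frac{7}{36} = \frac{7}{36} + R$)
$\left(a{\left(-69,-337 \right)} + 445554\right) \left(-36078 + \frac{1}{-283293 - 285736}\right) = \left(\left(\frac{7}{36} - 337\right) + 445554\right) \left(-36078 + \frac{1}{-283293 - 285736}\right) = \left(- \frac{12125}{36} + 445554\right) \left(-36078 + \frac{1}{-569029}\right) = \frac{16027819 \left(-36078 - \frac{1}{569029}\right)}{36} = \frac{16027819}{36} \left(- \frac{20529428263}{569029}\right) = - \frac{329041960372848397}{20485044}$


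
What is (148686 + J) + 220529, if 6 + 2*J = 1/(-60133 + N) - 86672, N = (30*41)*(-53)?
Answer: 81679515895/250646 ≈ 3.2588e+5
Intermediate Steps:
N = -65190 (N = 1230*(-53) = -65190)
J = -10862746995/250646 (J = -3 + (1/(-60133 - 65190) - 86672)/2 = -3 + (1/(-125323) - 86672)/2 = -3 + (-1/125323 - 86672)/2 = -3 + (½)*(-10861995057/125323) = -3 - 10861995057/250646 = -10862746995/250646 ≈ -43339.)
(148686 + J) + 220529 = (148686 - 10862746995/250646) + 220529 = 26404804161/250646 + 220529 = 81679515895/250646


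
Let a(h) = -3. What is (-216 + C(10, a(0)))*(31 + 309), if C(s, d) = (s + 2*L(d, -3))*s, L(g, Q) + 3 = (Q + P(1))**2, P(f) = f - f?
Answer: 1360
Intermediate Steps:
P(f) = 0
L(g, Q) = -3 + Q**2 (L(g, Q) = -3 + (Q + 0)**2 = -3 + Q**2)
C(s, d) = s*(12 + s) (C(s, d) = (s + 2*(-3 + (-3)**2))*s = (s + 2*(-3 + 9))*s = (s + 2*6)*s = (s + 12)*s = (12 + s)*s = s*(12 + s))
(-216 + C(10, a(0)))*(31 + 309) = (-216 + 10*(12 + 10))*(31 + 309) = (-216 + 10*22)*340 = (-216 + 220)*340 = 4*340 = 1360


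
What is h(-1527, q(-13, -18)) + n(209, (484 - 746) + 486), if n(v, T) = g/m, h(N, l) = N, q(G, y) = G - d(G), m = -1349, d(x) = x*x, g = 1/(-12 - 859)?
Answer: -1794192932/1174979 ≈ -1527.0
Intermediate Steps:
g = -1/871 (g = 1/(-871) = -1/871 ≈ -0.0011481)
d(x) = x**2
q(G, y) = G - G**2
n(v, T) = 1/1174979 (n(v, T) = -1/871/(-1349) = -1/871*(-1/1349) = 1/1174979)
h(-1527, q(-13, -18)) + n(209, (484 - 746) + 486) = -1527 + 1/1174979 = -1794192932/1174979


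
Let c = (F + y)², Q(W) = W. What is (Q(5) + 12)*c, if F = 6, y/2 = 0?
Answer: 612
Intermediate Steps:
y = 0 (y = 2*0 = 0)
c = 36 (c = (6 + 0)² = 6² = 36)
(Q(5) + 12)*c = (5 + 12)*36 = 17*36 = 612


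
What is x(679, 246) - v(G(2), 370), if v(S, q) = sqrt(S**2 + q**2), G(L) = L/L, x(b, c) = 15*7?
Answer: 105 - sqrt(136901) ≈ -265.00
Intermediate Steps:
x(b, c) = 105
G(L) = 1
x(679, 246) - v(G(2), 370) = 105 - sqrt(1**2 + 370**2) = 105 - sqrt(1 + 136900) = 105 - sqrt(136901)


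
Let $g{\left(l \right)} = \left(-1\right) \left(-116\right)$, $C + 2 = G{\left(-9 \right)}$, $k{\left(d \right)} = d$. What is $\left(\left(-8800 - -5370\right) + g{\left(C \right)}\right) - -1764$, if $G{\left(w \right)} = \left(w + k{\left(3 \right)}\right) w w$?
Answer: $-1550$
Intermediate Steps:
$G{\left(w \right)} = w^{2} \left(3 + w\right)$ ($G{\left(w \right)} = \left(w + 3\right) w w = \left(3 + w\right) w^{2} = w^{2} \left(3 + w\right)$)
$C = -488$ ($C = -2 + \left(-9\right)^{2} \left(3 - 9\right) = -2 + 81 \left(-6\right) = -2 - 486 = -488$)
$g{\left(l \right)} = 116$
$\left(\left(-8800 - -5370\right) + g{\left(C \right)}\right) - -1764 = \left(\left(-8800 - -5370\right) + 116\right) - -1764 = \left(\left(-8800 + 5370\right) + 116\right) + \left(-169 + 1933\right) = \left(-3430 + 116\right) + 1764 = -3314 + 1764 = -1550$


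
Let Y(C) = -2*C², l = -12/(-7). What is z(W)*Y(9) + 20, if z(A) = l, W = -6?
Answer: -1804/7 ≈ -257.71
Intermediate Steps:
l = 12/7 (l = -12*(-⅐) = 12/7 ≈ 1.7143)
z(A) = 12/7
z(W)*Y(9) + 20 = 12*(-2*9²)/7 + 20 = 12*(-2*81)/7 + 20 = (12/7)*(-162) + 20 = -1944/7 + 20 = -1804/7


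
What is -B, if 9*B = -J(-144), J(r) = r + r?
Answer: -32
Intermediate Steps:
J(r) = 2*r
B = 32 (B = (-2*(-144))/9 = (-1*(-288))/9 = (⅑)*288 = 32)
-B = -1*32 = -32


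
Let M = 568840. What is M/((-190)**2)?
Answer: 28442/1805 ≈ 15.757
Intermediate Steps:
M/((-190)**2) = 568840/((-190)**2) = 568840/36100 = 568840*(1/36100) = 28442/1805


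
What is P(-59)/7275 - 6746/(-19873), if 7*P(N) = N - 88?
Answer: 16219939/48192025 ≈ 0.33657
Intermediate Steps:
P(N) = -88/7 + N/7 (P(N) = (N - 88)/7 = (-88 + N)/7 = -88/7 + N/7)
P(-59)/7275 - 6746/(-19873) = (-88/7 + (⅐)*(-59))/7275 - 6746/(-19873) = (-88/7 - 59/7)*(1/7275) - 6746*(-1/19873) = -21*1/7275 + 6746/19873 = -7/2425 + 6746/19873 = 16219939/48192025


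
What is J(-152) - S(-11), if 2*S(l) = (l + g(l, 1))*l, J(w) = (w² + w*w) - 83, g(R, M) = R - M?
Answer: 91997/2 ≈ 45999.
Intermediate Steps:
J(w) = -83 + 2*w² (J(w) = (w² + w²) - 83 = 2*w² - 83 = -83 + 2*w²)
S(l) = l*(-1 + 2*l)/2 (S(l) = ((l + (l - 1*1))*l)/2 = ((l + (l - 1))*l)/2 = ((l + (-1 + l))*l)/2 = ((-1 + 2*l)*l)/2 = (l*(-1 + 2*l))/2 = l*(-1 + 2*l)/2)
J(-152) - S(-11) = (-83 + 2*(-152)²) - (-11)*(-½ - 11) = (-83 + 2*23104) - (-11)*(-23)/2 = (-83 + 46208) - 1*253/2 = 46125 - 253/2 = 91997/2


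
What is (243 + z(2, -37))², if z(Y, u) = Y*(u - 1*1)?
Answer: 27889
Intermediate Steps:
z(Y, u) = Y*(-1 + u) (z(Y, u) = Y*(u - 1) = Y*(-1 + u))
(243 + z(2, -37))² = (243 + 2*(-1 - 37))² = (243 + 2*(-38))² = (243 - 76)² = 167² = 27889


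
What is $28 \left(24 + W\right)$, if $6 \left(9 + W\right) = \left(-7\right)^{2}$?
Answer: $\frac{1946}{3} \approx 648.67$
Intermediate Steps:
$W = - \frac{5}{6}$ ($W = -9 + \frac{\left(-7\right)^{2}}{6} = -9 + \frac{1}{6} \cdot 49 = -9 + \frac{49}{6} = - \frac{5}{6} \approx -0.83333$)
$28 \left(24 + W\right) = 28 \left(24 - \frac{5}{6}\right) = 28 \cdot \frac{139}{6} = \frac{1946}{3}$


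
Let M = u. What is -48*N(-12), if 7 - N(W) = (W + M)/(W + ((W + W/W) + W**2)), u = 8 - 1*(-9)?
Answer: -40416/121 ≈ -334.02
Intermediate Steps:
u = 17 (u = 8 + 9 = 17)
M = 17
N(W) = 7 - (17 + W)/(1 + W**2 + 2*W) (N(W) = 7 - (W + 17)/(W + ((W + W/W) + W**2)) = 7 - (17 + W)/(W + ((W + 1) + W**2)) = 7 - (17 + W)/(W + ((1 + W) + W**2)) = 7 - (17 + W)/(W + (1 + W + W**2)) = 7 - (17 + W)/(1 + W**2 + 2*W))
-48*N(-12) = -48*(-10 + 7*(-12)**2 + 13*(-12))/(1 + (-12)**2 + 2*(-12)) = -48*(-10 + 7*144 - 156)/(1 + 144 - 24) = -48*(-10 + 1008 - 156)/121 = -48*842/121 = -40416/121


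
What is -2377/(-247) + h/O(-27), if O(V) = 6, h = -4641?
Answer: -377355/494 ≈ -763.88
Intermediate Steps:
-2377/(-247) + h/O(-27) = -2377/(-247) - 4641/6 = -2377*(-1/247) - 4641*1/6 = 2377/247 - 1547/2 = -377355/494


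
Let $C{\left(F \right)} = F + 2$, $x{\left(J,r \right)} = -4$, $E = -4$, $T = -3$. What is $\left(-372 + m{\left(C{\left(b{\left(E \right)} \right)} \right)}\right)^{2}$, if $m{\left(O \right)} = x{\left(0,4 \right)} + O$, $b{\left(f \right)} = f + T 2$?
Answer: $147456$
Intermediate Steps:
$b{\left(f \right)} = -6 + f$ ($b{\left(f \right)} = f - 6 = -6 + f$)
$C{\left(F \right)} = 2 + F$
$m{\left(O \right)} = -4 + O$
$\left(-372 + m{\left(C{\left(b{\left(E \right)} \right)} \right)}\right)^{2} = \left(-372 + \left(-4 + \left(2 - 10\right)\right)\right)^{2} = \left(-372 - 12\right)^{2} = \left(-384\right)^{2} = 147456$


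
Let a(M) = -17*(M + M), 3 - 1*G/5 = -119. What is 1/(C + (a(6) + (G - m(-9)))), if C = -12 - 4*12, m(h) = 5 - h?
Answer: 1/332 ≈ 0.0030120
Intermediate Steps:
C = -60 (C = -12 - 48 = -60)
G = 610 (G = 15 - 5*(-119) = 15 + 595 = 610)
a(M) = -34*M
1/(C + (a(6) + (G - m(-9)))) = 1/(-60 + (-34*6 + (610 - (5 - 1*(-9))))) = 1/(-60 + (-204 + (610 - (5 + 9)))) = 1/(-60 + (-204 + (610 - 1*14))) = 1/(-60 + (-204 + (610 - 14))) = 1/(-60 + (-204 + 596)) = 1/(-60 + 392) = 1/332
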